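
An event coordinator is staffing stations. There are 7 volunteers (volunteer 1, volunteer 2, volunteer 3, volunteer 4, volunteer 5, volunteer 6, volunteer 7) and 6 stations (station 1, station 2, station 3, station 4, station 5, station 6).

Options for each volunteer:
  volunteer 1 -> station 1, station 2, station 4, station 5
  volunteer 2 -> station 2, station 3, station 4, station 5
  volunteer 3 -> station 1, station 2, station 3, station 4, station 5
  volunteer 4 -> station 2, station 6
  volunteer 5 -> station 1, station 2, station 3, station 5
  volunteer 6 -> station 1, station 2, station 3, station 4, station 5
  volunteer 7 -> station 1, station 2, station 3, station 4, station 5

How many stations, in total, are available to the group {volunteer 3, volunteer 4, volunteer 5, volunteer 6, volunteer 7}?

6

The union of neighbours of {volunteer 3, volunteer 4, volunteer 5, volunteer 6, volunteer 7} is {station 1, station 2, station 3, station 4, station 5, station 6}, which has 6 elements.
Since |N(S)| = 6 ≥ |S| = 5, Hall's condition holds for this subset.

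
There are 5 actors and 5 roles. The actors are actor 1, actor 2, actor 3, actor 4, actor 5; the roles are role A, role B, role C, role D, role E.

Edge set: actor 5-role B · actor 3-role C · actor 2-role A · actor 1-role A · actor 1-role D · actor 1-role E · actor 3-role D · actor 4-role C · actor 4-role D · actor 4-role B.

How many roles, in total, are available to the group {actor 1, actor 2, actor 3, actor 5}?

5

The union of neighbours of {actor 1, actor 2, actor 3, actor 5} is {role A, role B, role C, role D, role E}, which has 5 elements.
Since |N(S)| = 5 ≥ |S| = 4, Hall's condition holds for this subset.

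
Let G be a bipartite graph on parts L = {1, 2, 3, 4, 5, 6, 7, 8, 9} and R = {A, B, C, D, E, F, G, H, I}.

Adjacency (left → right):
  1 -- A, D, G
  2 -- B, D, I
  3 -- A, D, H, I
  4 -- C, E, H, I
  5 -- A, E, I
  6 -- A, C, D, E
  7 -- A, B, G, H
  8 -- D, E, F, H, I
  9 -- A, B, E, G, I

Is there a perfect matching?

For example, pair 1→D, 2→B, 3→A, 4→E, 5→I, 6→C, 7→H, 8→F, 9→G.
All 9 left vertices are covered.

Yes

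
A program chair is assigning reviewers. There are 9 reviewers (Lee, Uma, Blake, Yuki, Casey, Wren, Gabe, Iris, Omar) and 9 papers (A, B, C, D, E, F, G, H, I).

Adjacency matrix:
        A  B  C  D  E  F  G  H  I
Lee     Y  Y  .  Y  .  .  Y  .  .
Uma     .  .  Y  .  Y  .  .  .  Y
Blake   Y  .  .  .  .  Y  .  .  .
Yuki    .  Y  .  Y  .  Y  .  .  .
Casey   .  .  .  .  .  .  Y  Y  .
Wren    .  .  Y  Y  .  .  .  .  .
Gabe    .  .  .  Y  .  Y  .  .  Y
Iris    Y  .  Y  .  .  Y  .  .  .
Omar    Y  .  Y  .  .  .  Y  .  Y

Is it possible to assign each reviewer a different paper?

Yes

For example, pair Lee→G, Uma→E, Blake→A, Yuki→B, Casey→H, Wren→C, Gabe→D, Iris→F, Omar→I.
All 9 reviewers are covered.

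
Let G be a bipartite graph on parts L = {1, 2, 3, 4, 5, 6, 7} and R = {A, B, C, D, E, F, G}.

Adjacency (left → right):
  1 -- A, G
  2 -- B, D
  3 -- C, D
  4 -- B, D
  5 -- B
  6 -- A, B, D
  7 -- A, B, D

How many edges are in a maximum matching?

5

For example, pair 1-G, 2-D, 3-C, 4-B, 6-A.
The set {2, 4, 5, 6, 7} has only 3 neighbours ({A, B, D}), so by Hall's theorem at most 5 of the 7 left vertices can be matched.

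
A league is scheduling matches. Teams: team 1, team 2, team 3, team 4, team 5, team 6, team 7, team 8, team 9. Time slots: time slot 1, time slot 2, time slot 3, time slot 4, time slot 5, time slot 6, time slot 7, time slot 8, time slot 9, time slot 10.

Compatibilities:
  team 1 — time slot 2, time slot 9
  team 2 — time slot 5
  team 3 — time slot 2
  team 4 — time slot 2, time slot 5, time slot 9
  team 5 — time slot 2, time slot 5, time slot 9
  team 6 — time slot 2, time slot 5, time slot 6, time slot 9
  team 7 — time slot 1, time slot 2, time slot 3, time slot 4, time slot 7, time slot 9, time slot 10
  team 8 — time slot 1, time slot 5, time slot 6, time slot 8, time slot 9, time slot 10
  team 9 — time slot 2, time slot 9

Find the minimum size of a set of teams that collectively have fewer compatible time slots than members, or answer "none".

3

Take S = {team 1, team 3, team 9}. Its neighbourhood is {time slot 2, time slot 9}, so |N(S)| = 2 < |S| = 3.
Every subset of size less than 3 has at least as many neighbours as members, so 3 is the minimum.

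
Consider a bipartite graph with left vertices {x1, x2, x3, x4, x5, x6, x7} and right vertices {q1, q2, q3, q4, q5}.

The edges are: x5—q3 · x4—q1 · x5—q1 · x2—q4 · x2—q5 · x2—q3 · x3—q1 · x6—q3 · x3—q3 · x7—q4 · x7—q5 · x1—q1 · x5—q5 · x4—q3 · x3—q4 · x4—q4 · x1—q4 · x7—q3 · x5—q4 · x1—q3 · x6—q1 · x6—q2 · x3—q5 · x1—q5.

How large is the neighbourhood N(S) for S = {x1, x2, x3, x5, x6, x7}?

The union of neighbours of {x1, x2, x3, x5, x6, x7} is {q1, q2, q3, q4, q5}, which has 5 elements.
Since |N(S)| = 5 < |S| = 6, Hall's condition fails for this subset.

5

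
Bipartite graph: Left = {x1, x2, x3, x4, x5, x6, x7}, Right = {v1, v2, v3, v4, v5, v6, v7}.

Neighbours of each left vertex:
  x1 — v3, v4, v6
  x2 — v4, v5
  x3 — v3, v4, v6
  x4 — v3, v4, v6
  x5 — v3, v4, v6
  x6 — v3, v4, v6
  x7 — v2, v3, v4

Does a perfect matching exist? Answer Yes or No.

No

The set {x1, x3, x4, x5, x6} has only 3 neighbours ({v3, v4, v6}), so by Hall's theorem at most 5 of the 7 left vertices can be matched.
Hence no matching covers every left vertex.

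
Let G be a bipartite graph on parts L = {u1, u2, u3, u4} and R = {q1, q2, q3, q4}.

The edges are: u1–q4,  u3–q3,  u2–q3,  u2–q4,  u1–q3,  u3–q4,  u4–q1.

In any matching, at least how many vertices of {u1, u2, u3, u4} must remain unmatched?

1

For example, pair u1–q3, u2–q4, u4–q1.
The set {u1, u2, u3} has only 2 neighbours ({q3, q4}), so by Hall's theorem at most 3 of the 4 left vertices can be matched.
That matches 3 of the 4, leaving 1 unmatched; no matching can do better.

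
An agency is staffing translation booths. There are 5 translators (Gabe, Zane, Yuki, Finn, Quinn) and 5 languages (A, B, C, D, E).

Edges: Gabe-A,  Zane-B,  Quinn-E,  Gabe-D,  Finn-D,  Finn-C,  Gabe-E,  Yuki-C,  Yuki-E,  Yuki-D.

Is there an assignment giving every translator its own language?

Yes

A valid assignment of size 5: Gabe–A, Zane–B, Yuki–C, Finn–D, Quinn–E.
All 5 translators are covered.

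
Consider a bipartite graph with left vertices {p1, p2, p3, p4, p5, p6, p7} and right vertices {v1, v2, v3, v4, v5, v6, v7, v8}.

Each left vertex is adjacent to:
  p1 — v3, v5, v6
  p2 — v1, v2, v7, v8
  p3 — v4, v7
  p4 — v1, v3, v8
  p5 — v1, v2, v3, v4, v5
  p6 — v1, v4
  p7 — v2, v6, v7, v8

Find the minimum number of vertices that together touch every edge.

7

{p1, p2, p3, p4, p5, p6, p7} is a vertex cover of size 7: every edge has an endpoint in this set.
No smaller cover exists because p1–v6, p2–v8, p3–v7, p4–v1, p5–v3, p6–v4, p7–v2 is a matching of size 7, and a cover must include an endpoint of each of these disjoint edges (König's theorem).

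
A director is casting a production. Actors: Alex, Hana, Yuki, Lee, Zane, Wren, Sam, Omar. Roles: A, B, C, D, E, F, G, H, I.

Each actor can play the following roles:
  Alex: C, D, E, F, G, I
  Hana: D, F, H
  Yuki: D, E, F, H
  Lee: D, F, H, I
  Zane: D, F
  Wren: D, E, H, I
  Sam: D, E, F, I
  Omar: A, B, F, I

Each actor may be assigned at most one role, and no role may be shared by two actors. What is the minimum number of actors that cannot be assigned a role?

1

A valid assignment of size 7: Alex–G, Hana–F, Yuki–H, Lee–I, Zane–D, Wren–E, Omar–B.
The set {Hana, Yuki, Lee, Zane, Wren, Sam} has only 5 neighbours ({D, E, F, H, I}), so by Hall's theorem at most 7 of the 8 actors can be matched.
That matches 7 of the 8, leaving 1 unmatched; no matching can do better.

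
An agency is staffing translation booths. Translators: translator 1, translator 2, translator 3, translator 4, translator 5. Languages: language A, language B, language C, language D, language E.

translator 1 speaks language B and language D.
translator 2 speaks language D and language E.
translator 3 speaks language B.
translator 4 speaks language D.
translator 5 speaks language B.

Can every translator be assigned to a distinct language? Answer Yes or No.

No

The set {translator 1, translator 3, translator 4, translator 5} has only 2 neighbours ({language B, language D}), so by Hall's theorem at most 3 of the 5 translators can be matched.
Hence no matching covers every translator.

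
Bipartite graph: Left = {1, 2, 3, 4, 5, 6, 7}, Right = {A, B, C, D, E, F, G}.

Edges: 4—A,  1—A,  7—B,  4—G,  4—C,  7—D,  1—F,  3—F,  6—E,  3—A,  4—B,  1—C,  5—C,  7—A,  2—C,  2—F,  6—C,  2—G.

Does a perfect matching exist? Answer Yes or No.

A valid assignment of size 7: 1→A, 2→G, 3→F, 4→B, 5→C, 6→E, 7→D.
All 7 left vertices are covered.

Yes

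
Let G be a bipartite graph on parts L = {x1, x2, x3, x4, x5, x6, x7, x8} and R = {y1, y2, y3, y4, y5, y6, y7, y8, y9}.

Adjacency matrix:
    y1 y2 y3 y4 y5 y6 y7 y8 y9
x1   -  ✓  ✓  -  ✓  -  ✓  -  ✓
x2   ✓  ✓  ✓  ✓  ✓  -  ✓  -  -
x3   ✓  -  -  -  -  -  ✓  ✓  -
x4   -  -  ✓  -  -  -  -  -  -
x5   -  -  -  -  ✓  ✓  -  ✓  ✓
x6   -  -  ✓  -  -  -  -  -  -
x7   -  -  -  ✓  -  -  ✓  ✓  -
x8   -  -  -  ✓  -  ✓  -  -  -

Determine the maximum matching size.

For example, pair x1-y9, x2-y7, x3-y1, x4-y3, x5-y6, x7-y8, x8-y4.
The set {x4, x6} has only 1 neighbour ({y3}), so by Hall's theorem at most 7 of the 8 left vertices can be matched.

7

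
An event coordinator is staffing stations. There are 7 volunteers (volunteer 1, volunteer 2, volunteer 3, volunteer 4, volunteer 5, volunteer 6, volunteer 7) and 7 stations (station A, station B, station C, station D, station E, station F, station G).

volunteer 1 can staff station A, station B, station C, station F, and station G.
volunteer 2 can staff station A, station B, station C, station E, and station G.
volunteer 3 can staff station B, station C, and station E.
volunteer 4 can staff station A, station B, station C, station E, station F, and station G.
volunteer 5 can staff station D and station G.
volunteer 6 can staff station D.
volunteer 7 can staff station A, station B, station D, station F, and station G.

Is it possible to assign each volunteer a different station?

A valid assignment of size 7: volunteer 1→station F, volunteer 2→station C, volunteer 3→station E, volunteer 4→station A, volunteer 5→station G, volunteer 6→station D, volunteer 7→station B.
All 7 volunteers are covered.

Yes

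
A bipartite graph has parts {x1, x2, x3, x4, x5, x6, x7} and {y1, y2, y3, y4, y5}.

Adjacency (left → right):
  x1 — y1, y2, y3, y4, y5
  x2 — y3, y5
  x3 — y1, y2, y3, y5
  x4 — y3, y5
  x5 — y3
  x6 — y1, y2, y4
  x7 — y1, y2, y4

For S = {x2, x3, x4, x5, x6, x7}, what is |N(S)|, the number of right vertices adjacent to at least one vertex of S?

The union of neighbours of {x2, x3, x4, x5, x6, x7} is {y1, y2, y3, y4, y5}, which has 5 elements.
Since |N(S)| = 5 < |S| = 6, Hall's condition fails for this subset.

5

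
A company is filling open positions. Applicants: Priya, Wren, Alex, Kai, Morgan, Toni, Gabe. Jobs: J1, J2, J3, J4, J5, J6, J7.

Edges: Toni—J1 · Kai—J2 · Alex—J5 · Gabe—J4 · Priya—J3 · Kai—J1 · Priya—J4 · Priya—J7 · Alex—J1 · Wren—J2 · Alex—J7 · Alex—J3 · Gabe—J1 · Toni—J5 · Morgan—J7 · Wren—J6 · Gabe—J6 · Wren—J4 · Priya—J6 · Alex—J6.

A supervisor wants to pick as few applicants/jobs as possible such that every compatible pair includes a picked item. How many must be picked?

7

The 7 edges Priya–J3, Wren–J4, Alex–J1, Kai–J2, Morgan–J7, Toni–J5, Gabe–J6 form a matching, so any vertex cover needs at least 7 vertices (one per matched edge).
Conversely {Priya, Wren, Alex, Kai, Morgan, Toni, Gabe} meets every edge and has exactly 7 vertices, so 7 is optimal.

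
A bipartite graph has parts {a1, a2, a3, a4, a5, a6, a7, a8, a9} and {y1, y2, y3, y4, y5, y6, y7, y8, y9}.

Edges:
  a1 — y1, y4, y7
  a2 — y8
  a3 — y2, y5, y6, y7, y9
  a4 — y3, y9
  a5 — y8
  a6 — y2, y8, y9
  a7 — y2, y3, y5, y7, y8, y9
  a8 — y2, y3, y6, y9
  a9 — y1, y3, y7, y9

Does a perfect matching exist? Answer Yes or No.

The set {a2, a5} has only 1 neighbour ({y8}), so by Hall's theorem at most 8 of the 9 left vertices can be matched.
Hence no matching covers every left vertex.

No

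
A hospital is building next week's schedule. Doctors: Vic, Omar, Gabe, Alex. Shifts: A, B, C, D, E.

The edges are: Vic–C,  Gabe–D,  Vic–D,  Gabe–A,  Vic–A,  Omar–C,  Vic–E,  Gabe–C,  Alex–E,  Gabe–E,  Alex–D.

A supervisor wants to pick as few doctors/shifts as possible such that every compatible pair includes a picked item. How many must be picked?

4

A maximum matching has 4 edges (e.g. Vic–A, Omar–C, Gabe–D, Alex–E).
By König's theorem the minimum vertex cover has the same size. One such cover is {Vic, Omar, Gabe, Alex}.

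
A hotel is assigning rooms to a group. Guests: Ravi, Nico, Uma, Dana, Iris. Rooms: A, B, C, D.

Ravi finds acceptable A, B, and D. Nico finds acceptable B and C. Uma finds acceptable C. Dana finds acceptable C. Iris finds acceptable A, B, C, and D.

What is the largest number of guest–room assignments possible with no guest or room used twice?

4

One maximum matching: Ravi-A, Nico-B, Uma-C, Iris-D.
The set {Uma, Dana} has only 1 neighbour ({C}), so by Hall's theorem at most 4 of the 5 guests can be matched.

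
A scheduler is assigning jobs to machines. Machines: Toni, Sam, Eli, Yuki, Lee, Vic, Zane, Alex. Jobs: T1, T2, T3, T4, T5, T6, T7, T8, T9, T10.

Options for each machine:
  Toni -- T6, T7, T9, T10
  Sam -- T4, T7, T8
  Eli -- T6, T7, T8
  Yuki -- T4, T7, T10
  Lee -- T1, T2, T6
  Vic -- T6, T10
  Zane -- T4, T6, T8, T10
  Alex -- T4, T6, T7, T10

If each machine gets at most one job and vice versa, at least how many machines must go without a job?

For example, pair Toni-T9, Sam-T8, Eli-T7, Yuki-T4, Lee-T2, Vic-T6, Zane-T10.
The set {Sam, Eli, Yuki, Vic, Zane, Alex} has only 5 neighbours ({T10, T4, T6, T7, T8}), so by Hall's theorem at most 7 of the 8 machines can be matched.
That matches 7 of the 8, leaving 1 unmatched; no matching can do better.

1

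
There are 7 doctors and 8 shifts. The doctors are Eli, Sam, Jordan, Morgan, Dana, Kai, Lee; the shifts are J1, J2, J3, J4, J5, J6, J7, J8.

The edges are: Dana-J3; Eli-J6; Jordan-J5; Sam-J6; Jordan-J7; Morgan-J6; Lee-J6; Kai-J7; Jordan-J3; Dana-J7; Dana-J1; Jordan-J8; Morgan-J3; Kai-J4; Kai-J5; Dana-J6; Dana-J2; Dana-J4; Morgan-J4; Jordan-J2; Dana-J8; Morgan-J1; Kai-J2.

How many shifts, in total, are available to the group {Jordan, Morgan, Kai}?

8

The union of neighbours of {Jordan, Morgan, Kai} is {J1, J2, J3, J4, J5, J6, J7, J8}, which has 8 elements.
Since |N(S)| = 8 ≥ |S| = 3, Hall's condition holds for this subset.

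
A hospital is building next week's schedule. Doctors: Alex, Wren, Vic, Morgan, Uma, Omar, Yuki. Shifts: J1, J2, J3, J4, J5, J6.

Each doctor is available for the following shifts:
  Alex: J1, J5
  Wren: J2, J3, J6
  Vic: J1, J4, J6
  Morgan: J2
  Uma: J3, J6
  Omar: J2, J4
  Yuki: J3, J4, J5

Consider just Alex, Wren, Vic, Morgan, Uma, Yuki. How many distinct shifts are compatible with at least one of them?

The union of neighbours of {Alex, Wren, Vic, Morgan, Uma, Yuki} is {J1, J2, J3, J4, J5, J6}, which has 6 elements.
Since |N(S)| = 6 ≥ |S| = 6, Hall's condition holds for this subset.

6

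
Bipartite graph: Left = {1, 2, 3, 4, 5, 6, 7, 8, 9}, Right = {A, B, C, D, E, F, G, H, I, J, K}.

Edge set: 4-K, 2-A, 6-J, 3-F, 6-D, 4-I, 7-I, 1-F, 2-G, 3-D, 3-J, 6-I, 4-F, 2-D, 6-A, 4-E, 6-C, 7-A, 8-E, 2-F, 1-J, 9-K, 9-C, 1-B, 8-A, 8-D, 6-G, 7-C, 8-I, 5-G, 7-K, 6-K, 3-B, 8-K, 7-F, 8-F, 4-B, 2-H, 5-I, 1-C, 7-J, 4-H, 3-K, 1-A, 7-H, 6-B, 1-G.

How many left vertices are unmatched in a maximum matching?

0

A valid assignment of size 9: 1→J, 2→H, 3→B, 4→E, 5→I, 6→G, 7→K, 8→A, 9→C.
All 9 left vertices are matched, so no larger matching exists.
That matches 9 of the 9, leaving 0 unmatched; no matching can do better.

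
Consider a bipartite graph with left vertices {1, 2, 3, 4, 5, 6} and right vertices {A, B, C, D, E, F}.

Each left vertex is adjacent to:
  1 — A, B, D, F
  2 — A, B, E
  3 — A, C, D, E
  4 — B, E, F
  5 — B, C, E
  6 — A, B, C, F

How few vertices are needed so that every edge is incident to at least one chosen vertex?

6

A maximum matching has 6 edges (e.g. 1–D, 2–A, 3–C, 4–F, 5–E, 6–B).
By König's theorem the minimum vertex cover has the same size. One such cover is {1, 2, 3, 4, 5, 6}.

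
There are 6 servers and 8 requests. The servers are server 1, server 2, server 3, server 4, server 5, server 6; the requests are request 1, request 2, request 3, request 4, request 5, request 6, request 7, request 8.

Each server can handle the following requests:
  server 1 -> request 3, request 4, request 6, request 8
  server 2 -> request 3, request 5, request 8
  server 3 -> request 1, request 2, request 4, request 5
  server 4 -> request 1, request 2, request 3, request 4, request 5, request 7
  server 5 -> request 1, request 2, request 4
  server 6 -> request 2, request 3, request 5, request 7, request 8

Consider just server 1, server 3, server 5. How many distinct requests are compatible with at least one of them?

The union of neighbours of {server 1, server 3, server 5} is {request 1, request 2, request 3, request 4, request 5, request 6, request 8}, which has 7 elements.
Since |N(S)| = 7 ≥ |S| = 3, Hall's condition holds for this subset.

7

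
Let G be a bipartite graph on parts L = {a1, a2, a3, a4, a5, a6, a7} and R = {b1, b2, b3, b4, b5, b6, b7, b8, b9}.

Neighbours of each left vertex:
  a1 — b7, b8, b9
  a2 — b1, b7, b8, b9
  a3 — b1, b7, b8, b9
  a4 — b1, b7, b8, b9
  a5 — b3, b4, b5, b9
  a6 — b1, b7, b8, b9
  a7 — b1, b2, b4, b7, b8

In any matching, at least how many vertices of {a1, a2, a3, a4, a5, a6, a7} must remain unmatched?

For example, pair a1-b9, a2-b1, a3-b7, a4-b8, a5-b3, a7-b4.
The set {a1, a2, a3, a4, a6} has only 4 neighbours ({b1, b7, b8, b9}), so by Hall's theorem at most 6 of the 7 left vertices can be matched.
That matches 6 of the 7, leaving 1 unmatched; no matching can do better.

1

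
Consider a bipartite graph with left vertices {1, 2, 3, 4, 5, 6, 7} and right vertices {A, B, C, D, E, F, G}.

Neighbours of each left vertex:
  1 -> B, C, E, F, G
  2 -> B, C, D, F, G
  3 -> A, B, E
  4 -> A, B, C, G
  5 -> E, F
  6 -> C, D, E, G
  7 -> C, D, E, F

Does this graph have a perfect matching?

Yes

One maximum matching: 1–G, 2–D, 3–A, 4–B, 5–F, 6–C, 7–E.
Every left vertex is matched, so this is a perfect matching.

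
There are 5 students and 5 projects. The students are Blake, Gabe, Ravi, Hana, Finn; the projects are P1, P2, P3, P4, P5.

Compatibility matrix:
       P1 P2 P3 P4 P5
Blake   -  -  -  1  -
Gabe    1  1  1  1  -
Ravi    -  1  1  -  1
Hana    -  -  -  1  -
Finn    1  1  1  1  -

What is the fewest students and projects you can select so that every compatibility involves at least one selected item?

{Gabe, Ravi, Finn, P4} is a vertex cover of size 4: every edge has an endpoint in this set.
No smaller cover exists because Blake–P4, Gabe–P3, Ravi–P5, Finn–P1 is a matching of size 4, and a cover must include an endpoint of each of these disjoint edges (König's theorem).

4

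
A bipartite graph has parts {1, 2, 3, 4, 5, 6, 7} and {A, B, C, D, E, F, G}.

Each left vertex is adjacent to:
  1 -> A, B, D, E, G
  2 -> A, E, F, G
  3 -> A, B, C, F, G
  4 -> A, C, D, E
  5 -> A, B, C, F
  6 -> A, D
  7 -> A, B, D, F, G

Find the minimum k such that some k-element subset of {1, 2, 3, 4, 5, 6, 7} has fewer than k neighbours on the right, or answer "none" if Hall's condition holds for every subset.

A matching saturating every left vertex exists, for instance 1→A, 2→E, 3→B, 4→C, 5→F, 6→D, 7→G.
By Hall's marriage theorem, this means |N(S)| ≥ |S| for every subset S, so no violating subset exists.

none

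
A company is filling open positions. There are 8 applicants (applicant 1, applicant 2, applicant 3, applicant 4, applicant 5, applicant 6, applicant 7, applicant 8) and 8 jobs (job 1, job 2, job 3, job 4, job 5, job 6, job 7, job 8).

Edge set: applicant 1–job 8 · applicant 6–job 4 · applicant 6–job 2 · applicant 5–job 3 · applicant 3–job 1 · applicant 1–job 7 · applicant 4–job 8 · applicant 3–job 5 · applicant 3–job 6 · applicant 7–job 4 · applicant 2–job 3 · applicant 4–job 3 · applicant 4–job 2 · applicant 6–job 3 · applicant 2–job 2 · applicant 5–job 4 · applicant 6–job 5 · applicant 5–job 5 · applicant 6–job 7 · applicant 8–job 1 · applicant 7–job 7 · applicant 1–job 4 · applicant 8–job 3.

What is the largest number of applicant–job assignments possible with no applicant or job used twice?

8

For example, pair applicant 1-job 8, applicant 2-job 3, applicant 3-job 6, applicant 4-job 2, applicant 5-job 5, applicant 6-job 7, applicant 7-job 4, applicant 8-job 1.
All 8 applicants are matched, so no larger matching exists.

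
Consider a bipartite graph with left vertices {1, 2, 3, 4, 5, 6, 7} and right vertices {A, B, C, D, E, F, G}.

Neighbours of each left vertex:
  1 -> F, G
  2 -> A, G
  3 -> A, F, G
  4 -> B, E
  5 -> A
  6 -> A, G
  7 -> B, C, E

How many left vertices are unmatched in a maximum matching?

2

For example, pair 1–G, 2–A, 3–F, 4–E, 7–B.
The set {1, 2, 3, 5, 6} has only 3 neighbours ({A, F, G}), so by Hall's theorem at most 5 of the 7 left vertices can be matched.
That matches 5 of the 7, leaving 2 unmatched; no matching can do better.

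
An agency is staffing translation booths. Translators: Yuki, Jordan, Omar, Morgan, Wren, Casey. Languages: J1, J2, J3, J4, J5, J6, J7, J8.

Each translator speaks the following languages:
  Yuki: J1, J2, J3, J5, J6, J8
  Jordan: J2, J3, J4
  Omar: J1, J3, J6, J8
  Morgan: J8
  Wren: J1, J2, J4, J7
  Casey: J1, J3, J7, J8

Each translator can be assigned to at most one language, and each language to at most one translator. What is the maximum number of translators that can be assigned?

6

One maximum matching: Yuki→J2, Jordan→J4, Omar→J6, Morgan→J8, Wren→J7, Casey→J3.
All 6 translators are matched, so no larger matching exists.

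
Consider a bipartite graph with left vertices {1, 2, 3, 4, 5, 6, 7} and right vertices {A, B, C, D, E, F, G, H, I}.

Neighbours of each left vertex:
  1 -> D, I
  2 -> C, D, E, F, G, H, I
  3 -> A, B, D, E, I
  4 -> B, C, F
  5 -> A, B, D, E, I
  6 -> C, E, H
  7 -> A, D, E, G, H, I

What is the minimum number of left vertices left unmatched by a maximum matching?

One maximum matching: 1-D, 2-E, 3-A, 4-F, 5-B, 6-C, 7-G.
All 7 left vertices are matched, so no larger matching exists.
That matches 7 of the 7, leaving 0 unmatched; no matching can do better.

0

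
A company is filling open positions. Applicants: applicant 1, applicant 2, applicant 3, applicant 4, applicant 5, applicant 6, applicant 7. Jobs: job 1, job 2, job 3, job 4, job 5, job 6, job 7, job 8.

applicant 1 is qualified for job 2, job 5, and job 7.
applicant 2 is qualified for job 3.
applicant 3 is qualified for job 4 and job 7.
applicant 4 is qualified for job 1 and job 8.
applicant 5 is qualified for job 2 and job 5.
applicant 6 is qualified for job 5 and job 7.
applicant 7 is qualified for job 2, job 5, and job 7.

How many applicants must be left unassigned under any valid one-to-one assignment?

For example, pair applicant 1-job 7, applicant 2-job 3, applicant 3-job 4, applicant 4-job 1, applicant 5-job 2, applicant 6-job 5.
The set {applicant 1, applicant 5, applicant 6, applicant 7} has only 3 neighbours ({job 2, job 5, job 7}), so by Hall's theorem at most 6 of the 7 applicants can be matched.
That matches 6 of the 7, leaving 1 unmatched; no matching can do better.

1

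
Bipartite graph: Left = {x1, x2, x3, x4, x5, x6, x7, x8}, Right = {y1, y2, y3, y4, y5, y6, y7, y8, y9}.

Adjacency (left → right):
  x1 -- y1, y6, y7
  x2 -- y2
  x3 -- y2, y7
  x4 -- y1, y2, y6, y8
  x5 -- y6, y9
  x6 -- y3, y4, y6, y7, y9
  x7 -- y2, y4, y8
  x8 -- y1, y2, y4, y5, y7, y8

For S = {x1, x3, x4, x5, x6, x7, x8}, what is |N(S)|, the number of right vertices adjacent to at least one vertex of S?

The union of neighbours of {x1, x3, x4, x5, x6, x7, x8} is {y1, y2, y3, y4, y5, y6, y7, y8, y9}, which has 9 elements.
Since |N(S)| = 9 ≥ |S| = 7, Hall's condition holds for this subset.

9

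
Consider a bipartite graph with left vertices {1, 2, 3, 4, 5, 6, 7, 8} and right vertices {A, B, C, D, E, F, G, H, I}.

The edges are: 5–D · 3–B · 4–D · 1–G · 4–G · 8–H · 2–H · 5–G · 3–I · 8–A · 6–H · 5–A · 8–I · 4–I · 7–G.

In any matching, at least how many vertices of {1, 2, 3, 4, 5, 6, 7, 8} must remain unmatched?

A valid assignment of size 6: 1–G, 2–H, 3–B, 4–D, 5–A, 8–I.
The set {1, 2, 6, 7} has only 2 neighbours ({G, H}), so by Hall's theorem at most 6 of the 8 left vertices can be matched.
That matches 6 of the 8, leaving 2 unmatched; no matching can do better.

2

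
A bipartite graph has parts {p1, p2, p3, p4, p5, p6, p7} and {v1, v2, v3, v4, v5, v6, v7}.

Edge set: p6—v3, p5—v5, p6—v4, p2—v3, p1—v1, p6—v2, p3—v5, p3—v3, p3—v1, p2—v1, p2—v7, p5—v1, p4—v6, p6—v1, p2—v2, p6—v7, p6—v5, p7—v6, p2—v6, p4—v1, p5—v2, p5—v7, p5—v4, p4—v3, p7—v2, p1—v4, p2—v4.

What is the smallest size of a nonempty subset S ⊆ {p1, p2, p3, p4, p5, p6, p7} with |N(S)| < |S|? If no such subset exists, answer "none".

A matching saturating every left vertex exists, for instance p1→v4, p2→v3, p3→v5, p4→v6, p5→v7, p6→v1, p7→v2.
By Hall's marriage theorem, this means |N(S)| ≥ |S| for every subset S, so no violating subset exists.

none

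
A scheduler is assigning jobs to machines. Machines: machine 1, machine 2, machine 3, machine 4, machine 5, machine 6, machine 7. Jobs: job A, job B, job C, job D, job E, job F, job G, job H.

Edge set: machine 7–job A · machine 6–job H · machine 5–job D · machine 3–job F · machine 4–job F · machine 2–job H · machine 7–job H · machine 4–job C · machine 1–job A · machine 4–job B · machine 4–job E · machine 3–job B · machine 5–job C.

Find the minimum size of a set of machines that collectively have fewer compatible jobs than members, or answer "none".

2

Take S = {machine 2, machine 6}. Its neighbourhood is {job H}, so |N(S)| = 1 < |S| = 2.
No single vertex violates Hall's condition since each has at least one neighbour, so 2 is the minimum.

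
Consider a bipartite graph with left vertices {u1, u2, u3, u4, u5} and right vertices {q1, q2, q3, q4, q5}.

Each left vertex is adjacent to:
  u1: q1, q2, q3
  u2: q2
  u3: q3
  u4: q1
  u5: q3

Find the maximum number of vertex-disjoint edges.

3

For example, pair u1-q1, u2-q2, u3-q3.
The set {u1, u2, u3, u4, u5} has only 3 neighbours ({q1, q2, q3}), so by Hall's theorem at most 3 of the 5 left vertices can be matched.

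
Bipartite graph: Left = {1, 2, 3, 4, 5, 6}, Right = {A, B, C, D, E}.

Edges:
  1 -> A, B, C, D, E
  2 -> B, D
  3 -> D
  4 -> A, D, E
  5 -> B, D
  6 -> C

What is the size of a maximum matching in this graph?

5

One maximum matching: 1–A, 2–B, 3–D, 4–E, 6–C.
The set {2, 3, 5} has only 2 neighbours ({B, D}), so by Hall's theorem at most 5 of the 6 left vertices can be matched.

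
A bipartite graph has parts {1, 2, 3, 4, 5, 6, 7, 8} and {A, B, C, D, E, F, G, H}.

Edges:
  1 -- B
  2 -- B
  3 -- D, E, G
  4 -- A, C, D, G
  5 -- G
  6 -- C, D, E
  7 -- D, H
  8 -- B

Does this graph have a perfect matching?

No

The set {1, 2, 8} has only 1 neighbour ({B}), so by Hall's theorem at most 6 of the 8 left vertices can be matched.
Hence no matching covers every left vertex.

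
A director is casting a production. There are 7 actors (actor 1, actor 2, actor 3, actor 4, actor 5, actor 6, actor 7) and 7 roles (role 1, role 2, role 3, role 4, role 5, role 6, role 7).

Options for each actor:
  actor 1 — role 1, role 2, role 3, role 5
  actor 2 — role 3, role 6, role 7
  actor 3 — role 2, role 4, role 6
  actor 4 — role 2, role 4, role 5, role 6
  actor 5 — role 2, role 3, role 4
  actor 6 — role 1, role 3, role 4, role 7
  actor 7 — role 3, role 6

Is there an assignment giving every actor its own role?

Yes

A valid assignment of size 7: actor 1→role 5, actor 2→role 7, actor 3→role 6, actor 4→role 2, actor 5→role 4, actor 6→role 1, actor 7→role 3.
All 7 actors are covered.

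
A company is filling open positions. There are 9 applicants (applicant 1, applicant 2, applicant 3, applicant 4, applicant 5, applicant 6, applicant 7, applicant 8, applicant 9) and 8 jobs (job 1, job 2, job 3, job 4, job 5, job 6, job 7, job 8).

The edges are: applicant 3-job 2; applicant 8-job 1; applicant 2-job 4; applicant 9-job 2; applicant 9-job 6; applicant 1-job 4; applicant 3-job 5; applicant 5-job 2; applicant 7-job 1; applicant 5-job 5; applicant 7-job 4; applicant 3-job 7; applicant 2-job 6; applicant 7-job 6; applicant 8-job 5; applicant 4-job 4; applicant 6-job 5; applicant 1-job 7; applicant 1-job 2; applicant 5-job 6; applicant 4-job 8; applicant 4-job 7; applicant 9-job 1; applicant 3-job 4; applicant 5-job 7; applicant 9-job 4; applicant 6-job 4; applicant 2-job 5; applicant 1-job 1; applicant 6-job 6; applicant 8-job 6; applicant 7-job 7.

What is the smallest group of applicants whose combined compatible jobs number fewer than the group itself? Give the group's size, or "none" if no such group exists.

Take S = {applicant 1, applicant 2, applicant 3, applicant 5, applicant 6, applicant 7, applicant 8}. Its neighbourhood is {job 1, job 2, job 4, job 5, job 6, job 7}, so |N(S)| = 6 < |S| = 7.
Every subset of size less than 7 has at least as many neighbours as members, so 7 is the minimum.

7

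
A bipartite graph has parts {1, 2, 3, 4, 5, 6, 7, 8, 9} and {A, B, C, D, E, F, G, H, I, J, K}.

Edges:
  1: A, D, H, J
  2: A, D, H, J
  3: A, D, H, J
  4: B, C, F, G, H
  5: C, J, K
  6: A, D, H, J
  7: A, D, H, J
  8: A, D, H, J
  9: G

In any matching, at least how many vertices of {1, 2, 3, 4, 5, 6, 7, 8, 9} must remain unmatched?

One maximum matching: 1→A, 2→H, 3→D, 4→B, 5→C, 6→J, 9→G.
The set {1, 2, 3, 6, 7, 8} has only 4 neighbours ({A, D, H, J}), so by Hall's theorem at most 7 of the 9 left vertices can be matched.
That matches 7 of the 9, leaving 2 unmatched; no matching can do better.

2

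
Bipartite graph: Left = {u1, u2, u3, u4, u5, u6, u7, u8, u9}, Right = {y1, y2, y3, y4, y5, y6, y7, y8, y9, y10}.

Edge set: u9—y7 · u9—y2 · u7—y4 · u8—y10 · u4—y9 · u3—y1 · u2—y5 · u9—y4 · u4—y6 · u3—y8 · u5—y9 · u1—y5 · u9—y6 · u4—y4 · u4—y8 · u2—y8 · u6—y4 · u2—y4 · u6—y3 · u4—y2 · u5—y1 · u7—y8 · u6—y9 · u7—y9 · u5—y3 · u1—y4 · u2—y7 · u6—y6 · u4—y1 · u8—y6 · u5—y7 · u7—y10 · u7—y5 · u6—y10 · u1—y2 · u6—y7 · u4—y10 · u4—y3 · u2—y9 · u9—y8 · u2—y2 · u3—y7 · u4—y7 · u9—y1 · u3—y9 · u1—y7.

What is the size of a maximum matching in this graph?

For example, pair u1→y2, u2→y9, u3→y1, u4→y4, u5→y3, u6→y6, u7→y8, u8→y10, u9→y7.
All 9 left vertices are matched, so no larger matching exists.

9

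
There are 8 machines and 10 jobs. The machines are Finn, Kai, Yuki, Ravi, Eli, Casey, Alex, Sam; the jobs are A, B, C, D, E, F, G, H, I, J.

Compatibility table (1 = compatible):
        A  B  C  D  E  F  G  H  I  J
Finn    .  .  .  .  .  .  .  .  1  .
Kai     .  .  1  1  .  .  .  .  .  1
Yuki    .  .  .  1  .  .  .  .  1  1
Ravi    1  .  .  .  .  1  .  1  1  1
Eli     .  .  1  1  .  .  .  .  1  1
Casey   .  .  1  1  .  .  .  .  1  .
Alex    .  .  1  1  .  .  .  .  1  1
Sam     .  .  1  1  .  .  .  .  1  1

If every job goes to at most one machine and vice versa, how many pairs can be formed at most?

For example, pair Finn–I, Kai–C, Yuki–D, Ravi–A, Eli–J.
The set {Finn, Kai, Yuki, Eli, Casey, Alex, Sam} has only 4 neighbours ({C, D, I, J}), so by Hall's theorem at most 5 of the 8 machines can be matched.

5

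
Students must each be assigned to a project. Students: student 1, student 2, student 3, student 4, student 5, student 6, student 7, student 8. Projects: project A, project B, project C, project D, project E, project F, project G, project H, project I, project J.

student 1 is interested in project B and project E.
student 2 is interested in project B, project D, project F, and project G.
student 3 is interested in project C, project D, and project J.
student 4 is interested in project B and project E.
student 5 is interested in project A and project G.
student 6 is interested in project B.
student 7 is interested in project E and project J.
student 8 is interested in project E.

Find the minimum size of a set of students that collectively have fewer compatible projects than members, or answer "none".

Take S = {student 1, student 4, student 6}. Its neighbourhood is {project B, project E}, so |N(S)| = 2 < |S| = 3.
Every subset of size less than 3 has at least as many neighbours as members, so 3 is the minimum.

3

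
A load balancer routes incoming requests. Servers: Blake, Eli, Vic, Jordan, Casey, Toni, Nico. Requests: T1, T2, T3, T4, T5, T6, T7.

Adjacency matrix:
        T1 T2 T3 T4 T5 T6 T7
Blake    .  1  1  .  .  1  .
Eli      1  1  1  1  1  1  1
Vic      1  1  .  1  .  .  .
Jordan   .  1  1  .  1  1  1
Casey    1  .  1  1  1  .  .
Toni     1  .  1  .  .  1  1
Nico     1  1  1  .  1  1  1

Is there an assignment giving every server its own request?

A valid assignment of size 7: Blake→T2, Eli→T4, Vic→T1, Jordan→T3, Casey→T5, Toni→T6, Nico→T7.
Every server is matched, so this is a perfect matching.

Yes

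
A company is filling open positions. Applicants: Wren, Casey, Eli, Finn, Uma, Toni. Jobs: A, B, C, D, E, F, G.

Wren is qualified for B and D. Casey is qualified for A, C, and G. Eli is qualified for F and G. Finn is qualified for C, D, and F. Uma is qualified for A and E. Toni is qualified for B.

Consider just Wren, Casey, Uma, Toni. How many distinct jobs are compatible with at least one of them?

6

The union of neighbours of {Wren, Casey, Uma, Toni} is {A, B, C, D, E, G}, which has 6 elements.
Since |N(S)| = 6 ≥ |S| = 4, Hall's condition holds for this subset.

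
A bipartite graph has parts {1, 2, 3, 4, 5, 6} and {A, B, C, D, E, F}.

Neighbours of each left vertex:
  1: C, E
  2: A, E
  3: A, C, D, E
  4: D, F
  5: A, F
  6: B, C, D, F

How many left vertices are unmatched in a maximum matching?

For example, pair 1→C, 2→A, 3→E, 4→D, 5→F, 6→B.
This saturates every left vertex, so 6 is the maximum.
That matches 6 of the 6, leaving 0 unmatched; no matching can do better.

0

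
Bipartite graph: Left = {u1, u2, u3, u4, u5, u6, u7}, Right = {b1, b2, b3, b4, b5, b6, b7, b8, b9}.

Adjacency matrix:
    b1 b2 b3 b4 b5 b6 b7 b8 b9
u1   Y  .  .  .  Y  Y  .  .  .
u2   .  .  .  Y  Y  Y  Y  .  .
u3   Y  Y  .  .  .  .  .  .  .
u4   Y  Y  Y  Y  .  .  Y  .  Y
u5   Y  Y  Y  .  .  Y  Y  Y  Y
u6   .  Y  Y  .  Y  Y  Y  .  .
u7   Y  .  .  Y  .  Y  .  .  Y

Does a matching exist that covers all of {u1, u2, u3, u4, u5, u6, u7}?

One maximum matching: u1-b5, u2-b7, u3-b1, u4-b4, u5-b8, u6-b2, u7-b6.
Every left vertex is matched, so this matching saturates all of them.

Yes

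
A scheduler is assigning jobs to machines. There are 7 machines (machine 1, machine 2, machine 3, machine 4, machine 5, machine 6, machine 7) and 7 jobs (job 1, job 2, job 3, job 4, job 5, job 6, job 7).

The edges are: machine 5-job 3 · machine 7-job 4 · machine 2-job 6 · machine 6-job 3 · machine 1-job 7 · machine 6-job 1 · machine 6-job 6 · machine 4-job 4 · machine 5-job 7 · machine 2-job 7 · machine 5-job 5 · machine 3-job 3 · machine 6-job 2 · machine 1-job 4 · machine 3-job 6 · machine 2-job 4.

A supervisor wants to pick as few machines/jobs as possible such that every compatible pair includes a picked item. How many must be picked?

{machine 1, machine 2, machine 3, machine 5, machine 6, job 4} is a vertex cover of size 6: every edge has an endpoint in this set.
No smaller cover exists because machine 1–job 7, machine 2–job 6, machine 3–job 3, machine 4–job 4, machine 5–job 5, machine 6–job 2 is a matching of size 6, and a cover must include an endpoint of each of these disjoint edges (König's theorem).

6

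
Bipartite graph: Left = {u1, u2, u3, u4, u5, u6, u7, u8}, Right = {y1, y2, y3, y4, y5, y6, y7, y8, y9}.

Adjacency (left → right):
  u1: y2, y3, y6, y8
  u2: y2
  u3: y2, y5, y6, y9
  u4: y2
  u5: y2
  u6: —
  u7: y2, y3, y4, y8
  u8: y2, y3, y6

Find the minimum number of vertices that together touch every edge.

The 5 edges u1–y6, u2–y2, u3–y5, u7–y8, u8–y3 form a matching, so any vertex cover needs at least 5 vertices (one per matched edge).
Conversely {u1, u3, u7, u8, y2} meets every edge and has exactly 5 vertices, so 5 is optimal.

5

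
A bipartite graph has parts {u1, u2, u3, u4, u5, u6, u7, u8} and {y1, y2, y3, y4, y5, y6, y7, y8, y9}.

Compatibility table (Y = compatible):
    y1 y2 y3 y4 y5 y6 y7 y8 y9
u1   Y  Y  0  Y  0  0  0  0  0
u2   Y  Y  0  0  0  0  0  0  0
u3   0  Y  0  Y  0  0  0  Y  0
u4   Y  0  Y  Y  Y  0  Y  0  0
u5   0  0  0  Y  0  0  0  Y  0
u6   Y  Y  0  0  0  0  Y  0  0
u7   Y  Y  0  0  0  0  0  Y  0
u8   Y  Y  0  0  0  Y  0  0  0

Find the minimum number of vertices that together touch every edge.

The 7 edges u1–y4, u2–y1, u3–y2, u4–y3, u5–y8, u6–y7, u8–y6 form a matching, so any vertex cover needs at least 7 vertices (one per matched edge).
Conversely {u4, u6, u8, y1, y2, y4, y8} meets every edge and has exactly 7 vertices, so 7 is optimal.

7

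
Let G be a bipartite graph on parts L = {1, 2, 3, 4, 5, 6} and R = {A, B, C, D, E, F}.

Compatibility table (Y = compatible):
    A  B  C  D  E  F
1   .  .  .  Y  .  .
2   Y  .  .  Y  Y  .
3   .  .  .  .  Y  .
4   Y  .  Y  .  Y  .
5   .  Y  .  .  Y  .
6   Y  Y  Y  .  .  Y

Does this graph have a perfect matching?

One maximum matching: 1→D, 2→A, 3→E, 4→C, 5→B, 6→F.
Every left vertex is matched, so this is a perfect matching.

Yes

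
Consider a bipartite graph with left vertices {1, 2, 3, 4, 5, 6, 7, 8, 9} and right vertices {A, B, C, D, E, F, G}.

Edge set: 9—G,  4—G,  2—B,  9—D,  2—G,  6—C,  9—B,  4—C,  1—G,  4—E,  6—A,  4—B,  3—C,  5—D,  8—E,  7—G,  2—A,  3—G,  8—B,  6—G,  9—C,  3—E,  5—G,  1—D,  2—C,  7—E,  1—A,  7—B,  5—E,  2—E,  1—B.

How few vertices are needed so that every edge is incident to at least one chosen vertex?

{A, B, C, D, E, G} is a vertex cover of size 6: every edge has an endpoint in this set.
No smaller cover exists because 1–G, 2–A, 3–E, 4–B, 5–D, 6–C is a matching of size 6, and a cover must include an endpoint of each of these disjoint edges (König's theorem).

6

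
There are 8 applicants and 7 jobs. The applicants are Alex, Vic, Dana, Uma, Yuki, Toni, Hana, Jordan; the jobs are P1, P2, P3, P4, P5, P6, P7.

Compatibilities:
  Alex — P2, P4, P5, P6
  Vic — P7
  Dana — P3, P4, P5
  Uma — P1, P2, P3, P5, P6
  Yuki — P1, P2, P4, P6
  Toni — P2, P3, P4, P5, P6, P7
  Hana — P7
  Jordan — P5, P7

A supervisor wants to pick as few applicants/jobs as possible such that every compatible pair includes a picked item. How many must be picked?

The 7 edges Alex–P6, Vic–P7, Dana–P4, Uma–P3, Yuki–P1, Toni–P2, Jordan–P5 form a matching, so any vertex cover needs at least 7 vertices (one per matched edge).
Conversely {Alex, Dana, Uma, Yuki, Toni, Jordan, P7} meets every edge and has exactly 7 vertices, so 7 is optimal.

7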